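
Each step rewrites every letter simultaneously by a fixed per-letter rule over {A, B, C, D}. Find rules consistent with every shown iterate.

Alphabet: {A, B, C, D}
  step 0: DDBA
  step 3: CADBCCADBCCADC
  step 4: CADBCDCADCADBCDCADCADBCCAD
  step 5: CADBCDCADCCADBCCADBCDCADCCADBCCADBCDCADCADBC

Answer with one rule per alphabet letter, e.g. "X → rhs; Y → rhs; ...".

  step 4 ⇒ step 5: CADBCDCADCADBCDCADCADBCCAD ⇒ CAD·B·C·D·CAD·C·CAD·B·C·CAD·B·C·D·CAD·C·CAD·B·C·CAD·B·C·D·CAD·CAD·B·C
    A ↦ B
    B ↦ D
    C ↦ CAD
    D ↦ C

A->B, B->D, C->CAD, D->C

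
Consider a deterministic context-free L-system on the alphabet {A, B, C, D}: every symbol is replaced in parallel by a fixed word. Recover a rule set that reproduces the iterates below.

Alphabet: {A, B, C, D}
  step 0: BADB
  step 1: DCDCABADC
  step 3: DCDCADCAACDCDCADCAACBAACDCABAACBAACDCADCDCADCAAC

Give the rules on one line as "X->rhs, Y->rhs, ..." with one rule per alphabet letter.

  step 0 ⇒ step 1: BADB ⇒ DC·DCA·BA·DC
    A ↦ DCA
    B ↦ DC
    D ↦ BA
    C ↦ AC  (constrained at step 1)

A->DCA, B->DC, C->AC, D->BA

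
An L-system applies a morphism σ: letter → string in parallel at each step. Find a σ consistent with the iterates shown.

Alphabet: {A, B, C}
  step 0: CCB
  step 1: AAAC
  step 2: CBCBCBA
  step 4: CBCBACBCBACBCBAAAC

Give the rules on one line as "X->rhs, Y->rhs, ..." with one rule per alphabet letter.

  step 1 ⇒ step 2: AAAC ⇒ CB·CB·CB·A
    A ↦ CB
    C ↦ A
  step 0 ⇒ step 1: CCB ⇒ A·A·AC
    B ↦ AC

A->CB, B->AC, C->A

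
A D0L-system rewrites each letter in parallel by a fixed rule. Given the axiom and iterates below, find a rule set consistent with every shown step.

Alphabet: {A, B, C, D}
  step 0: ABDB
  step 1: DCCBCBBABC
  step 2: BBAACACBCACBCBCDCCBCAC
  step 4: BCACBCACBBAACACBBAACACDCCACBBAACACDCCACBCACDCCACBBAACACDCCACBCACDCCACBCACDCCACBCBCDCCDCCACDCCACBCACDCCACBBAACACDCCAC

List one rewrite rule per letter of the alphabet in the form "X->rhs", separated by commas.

A->DCC, B->BC, C->AC, D->BBA

  step 1 ⇒ step 2: DCCBCBBABC ⇒ BBA·AC·AC·BC·AC·BC·BC·DCC·BC·AC
    A ↦ DCC
    B ↦ BC
    C ↦ AC
    D ↦ BBA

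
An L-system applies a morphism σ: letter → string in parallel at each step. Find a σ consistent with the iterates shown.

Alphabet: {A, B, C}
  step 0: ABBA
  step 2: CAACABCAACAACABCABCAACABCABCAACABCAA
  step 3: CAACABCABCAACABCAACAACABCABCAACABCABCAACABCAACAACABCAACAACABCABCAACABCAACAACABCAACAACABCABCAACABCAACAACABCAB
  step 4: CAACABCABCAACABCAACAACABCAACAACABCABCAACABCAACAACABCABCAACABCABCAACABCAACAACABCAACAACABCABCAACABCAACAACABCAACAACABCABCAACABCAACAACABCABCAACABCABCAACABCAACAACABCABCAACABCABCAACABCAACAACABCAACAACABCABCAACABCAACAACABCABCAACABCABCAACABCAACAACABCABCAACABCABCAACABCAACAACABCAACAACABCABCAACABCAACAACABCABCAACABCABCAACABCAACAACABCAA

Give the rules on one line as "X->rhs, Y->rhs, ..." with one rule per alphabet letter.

A->CAB, B->CAA, C->CAA

  step 3 ⇒ step 4: CAACABCABCAACABCAACAACABCABCAACABCABCAACABCAACAACABCAACAACABCABCAACABCAACAACABCAACAACABCABCAACABCAACAACABCAB ⇒ CAA·CAB·CAB·CAA·CAB·CAA·CAA·CAB·CAA·CAA·CAB·CAB·CAA·CAB·CAA·CAA·CAB·CAB·CAA·CAB·CAB·CAA·CAB·CAA·CAA·CAB·CAA·CAA·CAB·CAB·CAA·CAB·CAA·CAA·CAB·CAA·CAA·CAB·CAB·CAA·CAB·CAA·CAA·CAB·CAB·CAA·CAB·CAB·CAA·CAB·CAA·CAA·CAB·CAB·CAA·CAB·CAB·CAA·CAB·CAA·CAA·CAB·CAA·CAA·CAB·CAB·CAA·CAB·CAA·CAA·CAB·CAB·CAA·CAB·CAB·CAA·CAB·CAA·CAA·CAB·CAB·CAA·CAB·CAB·CAA·CAB·CAA·CAA·CAB·CAA·CAA·CAB·CAB·CAA·CAB·CAA·CAA·CAB·CAB·CAA·CAB·CAB·CAA·CAB·CAA·CAA·CAB·CAA
    A ↦ CAB
    B ↦ CAA
    C ↦ CAA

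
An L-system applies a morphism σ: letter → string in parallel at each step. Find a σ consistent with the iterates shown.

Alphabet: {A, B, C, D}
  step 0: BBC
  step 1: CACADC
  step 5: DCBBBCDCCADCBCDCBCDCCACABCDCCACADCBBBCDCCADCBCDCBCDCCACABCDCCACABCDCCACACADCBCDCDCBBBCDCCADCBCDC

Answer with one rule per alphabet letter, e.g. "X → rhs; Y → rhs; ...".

A->BB, B->CA, C->DC, D->BC

  step 0 ⇒ step 1: BBC ⇒ CA·CA·DC
    B ↦ CA
    C ↦ DC
    A ↦ BB  (constrained at step 1)
    D ↦ BC  (constrained at step 1)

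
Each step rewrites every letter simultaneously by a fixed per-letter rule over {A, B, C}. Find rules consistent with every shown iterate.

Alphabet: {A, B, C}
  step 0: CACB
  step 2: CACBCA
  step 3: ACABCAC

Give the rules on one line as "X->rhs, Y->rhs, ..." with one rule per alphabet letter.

A->C, B->BC, C->A

  step 2 ⇒ step 3: CACBCA ⇒ A·C·A·BC·A·C
    A ↦ C
    B ↦ BC
    C ↦ A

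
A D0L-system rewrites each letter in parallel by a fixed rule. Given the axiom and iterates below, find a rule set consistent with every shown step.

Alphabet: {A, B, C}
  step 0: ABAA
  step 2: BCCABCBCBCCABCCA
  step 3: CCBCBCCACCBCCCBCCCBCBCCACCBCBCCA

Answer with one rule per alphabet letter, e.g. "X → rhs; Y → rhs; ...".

A->CA, B->CC, C->BC

  step 2 ⇒ step 3: BCCABCBCBCCABCCA ⇒ CC·BC·BC·CA·CC·BC·CC·BC·CC·BC·BC·CA·CC·BC·BC·CA
    A ↦ CA
    B ↦ CC
    C ↦ BC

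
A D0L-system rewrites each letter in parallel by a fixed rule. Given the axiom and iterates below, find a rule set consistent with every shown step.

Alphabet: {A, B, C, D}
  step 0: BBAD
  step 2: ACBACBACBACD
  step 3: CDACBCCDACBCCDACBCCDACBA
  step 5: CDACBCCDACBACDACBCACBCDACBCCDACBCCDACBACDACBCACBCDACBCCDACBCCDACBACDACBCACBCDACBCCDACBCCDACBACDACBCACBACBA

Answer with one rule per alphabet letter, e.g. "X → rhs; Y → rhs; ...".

  step 2 ⇒ step 3: ACBACBACBACD ⇒ CD·ACB·C·CD·ACB·C·CD·ACB·C·CD·ACB·A
    A ↦ CD
    B ↦ C
    C ↦ ACB
    D ↦ A

A->CD, B->C, C->ACB, D->A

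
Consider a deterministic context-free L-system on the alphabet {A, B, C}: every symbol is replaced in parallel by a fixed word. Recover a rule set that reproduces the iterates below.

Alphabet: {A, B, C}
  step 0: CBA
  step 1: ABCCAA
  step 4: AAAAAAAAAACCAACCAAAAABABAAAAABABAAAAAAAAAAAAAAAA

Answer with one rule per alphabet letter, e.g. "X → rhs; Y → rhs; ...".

A->AA, B->CC, C->AB

  step 0 ⇒ step 1: CBA ⇒ AB·CC·AA
    A ↦ AA
    B ↦ CC
    C ↦ AB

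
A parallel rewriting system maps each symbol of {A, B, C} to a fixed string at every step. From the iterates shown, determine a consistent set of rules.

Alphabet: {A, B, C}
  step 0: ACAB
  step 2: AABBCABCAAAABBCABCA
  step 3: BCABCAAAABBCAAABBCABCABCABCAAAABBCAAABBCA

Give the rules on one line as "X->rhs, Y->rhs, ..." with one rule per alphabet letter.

  step 2 ⇒ step 3: AABBCABCAAAABBCABCA ⇒ BCA·BCA·A·A·AB·BCA·A·AB·BCA·BCA·BCA·BCA·A·A·AB·BCA·A·AB·BCA
    A ↦ BCA
    B ↦ A
    C ↦ AB

A->BCA, B->A, C->AB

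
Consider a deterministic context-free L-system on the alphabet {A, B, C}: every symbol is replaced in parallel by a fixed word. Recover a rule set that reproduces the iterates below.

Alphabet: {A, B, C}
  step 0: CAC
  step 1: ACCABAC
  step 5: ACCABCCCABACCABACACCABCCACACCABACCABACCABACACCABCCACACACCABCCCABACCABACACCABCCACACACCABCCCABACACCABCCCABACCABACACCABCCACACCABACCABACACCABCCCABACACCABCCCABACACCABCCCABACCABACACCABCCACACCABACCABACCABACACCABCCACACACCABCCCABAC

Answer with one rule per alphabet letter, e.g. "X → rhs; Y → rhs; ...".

A->CAB, B->CC, C->AC

  step 0 ⇒ step 1: CAC ⇒ AC·CAB·AC
    A ↦ CAB
    C ↦ AC
    B ↦ CC  (constrained at step 1)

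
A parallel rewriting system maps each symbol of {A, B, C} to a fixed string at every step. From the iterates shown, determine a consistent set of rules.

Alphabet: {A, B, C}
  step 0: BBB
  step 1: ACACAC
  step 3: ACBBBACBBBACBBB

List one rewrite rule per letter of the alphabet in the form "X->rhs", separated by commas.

A->B, B->AC, C->AAA

  step 0 ⇒ step 1: BBB ⇒ AC·AC·AC
    B ↦ AC
    A ↦ B  (constrained at step 1)
    C ↦ AAA  (constrained at step 1)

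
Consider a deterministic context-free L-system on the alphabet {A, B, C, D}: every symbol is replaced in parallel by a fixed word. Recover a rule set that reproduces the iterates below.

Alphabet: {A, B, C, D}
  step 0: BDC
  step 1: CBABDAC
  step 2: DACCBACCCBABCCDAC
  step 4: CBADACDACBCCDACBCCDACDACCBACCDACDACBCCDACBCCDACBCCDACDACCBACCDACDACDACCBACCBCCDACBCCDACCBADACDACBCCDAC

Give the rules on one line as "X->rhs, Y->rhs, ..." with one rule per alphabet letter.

  step 1 ⇒ step 2: CBABDAC ⇒ DAC·CBA·CC·CBA·B·CC·DAC
    A ↦ CC
    B ↦ CBA
    C ↦ DAC
    D ↦ B

A->CC, B->CBA, C->DAC, D->B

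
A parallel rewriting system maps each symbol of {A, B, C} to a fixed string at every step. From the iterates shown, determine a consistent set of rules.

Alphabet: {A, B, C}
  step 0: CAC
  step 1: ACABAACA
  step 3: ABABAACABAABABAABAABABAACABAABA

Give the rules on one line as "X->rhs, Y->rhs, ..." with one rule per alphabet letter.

A->BA, B->A, C->ACA

  step 0 ⇒ step 1: CAC ⇒ ACA·BA·ACA
    A ↦ BA
    C ↦ ACA
    B ↦ A  (constrained at step 1)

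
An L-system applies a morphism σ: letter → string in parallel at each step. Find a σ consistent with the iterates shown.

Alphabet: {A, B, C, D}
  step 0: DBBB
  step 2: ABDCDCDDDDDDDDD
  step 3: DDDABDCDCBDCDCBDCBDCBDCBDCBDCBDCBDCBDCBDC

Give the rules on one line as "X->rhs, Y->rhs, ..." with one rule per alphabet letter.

A->DDD, B->A, C->DC, D->BDC

  step 2 ⇒ step 3: ABDCDCDDDDDDDDD ⇒ DDD·A·BDC·DC·BDC·DC·BDC·BDC·BDC·BDC·BDC·BDC·BDC·BDC·BDC
    A ↦ DDD
    B ↦ A
    C ↦ DC
    D ↦ BDC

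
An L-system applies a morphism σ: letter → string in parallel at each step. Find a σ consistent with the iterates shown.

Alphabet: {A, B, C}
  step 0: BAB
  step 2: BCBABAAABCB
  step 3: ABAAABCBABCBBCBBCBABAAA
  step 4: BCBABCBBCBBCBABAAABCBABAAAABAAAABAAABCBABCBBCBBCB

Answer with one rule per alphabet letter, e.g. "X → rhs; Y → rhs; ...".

A->BCB, B->A, C->BAA

  step 3 ⇒ step 4: ABAAABCBABCBBCBBCBABAAA ⇒ BCB·A·BCB·BCB·BCB·A·BAA·A·BCB·A·BAA·A·A·BAA·A·A·BAA·A·BCB·A·BCB·BCB·BCB
    A ↦ BCB
    B ↦ A
    C ↦ BAA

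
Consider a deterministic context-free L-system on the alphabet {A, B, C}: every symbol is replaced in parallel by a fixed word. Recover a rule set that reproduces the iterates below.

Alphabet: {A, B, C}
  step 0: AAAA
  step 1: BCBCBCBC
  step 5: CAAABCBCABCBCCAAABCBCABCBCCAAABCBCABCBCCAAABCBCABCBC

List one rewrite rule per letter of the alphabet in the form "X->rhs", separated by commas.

A->BC, B->CA, C->A

  step 0 ⇒ step 1: AAAA ⇒ BC·BC·BC·BC
    A ↦ BC
    B ↦ CA  (constrained at step 1)
    C ↦ A  (constrained at step 1)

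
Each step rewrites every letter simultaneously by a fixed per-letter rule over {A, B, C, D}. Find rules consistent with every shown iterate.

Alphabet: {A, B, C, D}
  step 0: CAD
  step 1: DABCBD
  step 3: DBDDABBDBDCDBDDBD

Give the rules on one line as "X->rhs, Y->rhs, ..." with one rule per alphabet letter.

A->C, B->D, C->DAB, D->BD

  step 0 ⇒ step 1: CAD ⇒ DAB·C·BD
    A ↦ C
    C ↦ DAB
    D ↦ BD
    B ↦ D  (constrained at step 1)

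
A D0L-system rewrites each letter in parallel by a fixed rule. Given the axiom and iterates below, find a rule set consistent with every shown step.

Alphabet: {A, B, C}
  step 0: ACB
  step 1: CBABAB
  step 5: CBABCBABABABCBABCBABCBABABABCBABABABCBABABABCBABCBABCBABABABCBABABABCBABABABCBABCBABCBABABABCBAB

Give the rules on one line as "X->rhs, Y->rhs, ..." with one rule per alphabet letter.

  step 0 ⇒ step 1: ACB ⇒ CB·AB·AB
    A ↦ CB
    B ↦ AB
    C ↦ AB

A->CB, B->AB, C->AB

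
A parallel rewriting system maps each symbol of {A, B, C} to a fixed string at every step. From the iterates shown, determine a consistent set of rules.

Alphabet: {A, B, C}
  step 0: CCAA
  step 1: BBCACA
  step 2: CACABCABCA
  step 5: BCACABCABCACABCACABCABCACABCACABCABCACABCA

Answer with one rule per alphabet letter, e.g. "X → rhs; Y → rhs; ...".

A->CA, B->CA, C->B

  step 1 ⇒ step 2: BBCACA ⇒ CA·CA·B·CA·B·CA
    A ↦ CA
    B ↦ CA
    C ↦ B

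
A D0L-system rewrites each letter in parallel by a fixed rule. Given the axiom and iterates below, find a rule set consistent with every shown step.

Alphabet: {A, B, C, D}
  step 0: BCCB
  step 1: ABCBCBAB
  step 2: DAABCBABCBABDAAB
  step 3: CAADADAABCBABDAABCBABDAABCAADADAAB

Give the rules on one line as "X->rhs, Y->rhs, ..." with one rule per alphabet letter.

  step 2 ⇒ step 3: DAABCBABCBABDAAB ⇒ CAA·DA·DA·AB·CB·AB·DA·AB·CB·AB·DA·AB·CAA·DA·DA·AB
    A ↦ DA
    B ↦ AB
    C ↦ CB
    D ↦ CAA

A->DA, B->AB, C->CB, D->CAA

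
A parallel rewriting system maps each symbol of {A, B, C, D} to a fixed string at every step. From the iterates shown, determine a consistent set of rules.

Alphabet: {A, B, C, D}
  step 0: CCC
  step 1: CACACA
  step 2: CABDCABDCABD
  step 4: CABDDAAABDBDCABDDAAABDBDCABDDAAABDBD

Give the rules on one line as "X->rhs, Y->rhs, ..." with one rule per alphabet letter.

  step 1 ⇒ step 2: CACACA ⇒ CA·BD·CA·BD·CA·BD
    A ↦ BD
    C ↦ CA
    B ↦ DA  (constrained at step 2)
    D ↦ A  (constrained at step 2)

A->BD, B->DA, C->CA, D->A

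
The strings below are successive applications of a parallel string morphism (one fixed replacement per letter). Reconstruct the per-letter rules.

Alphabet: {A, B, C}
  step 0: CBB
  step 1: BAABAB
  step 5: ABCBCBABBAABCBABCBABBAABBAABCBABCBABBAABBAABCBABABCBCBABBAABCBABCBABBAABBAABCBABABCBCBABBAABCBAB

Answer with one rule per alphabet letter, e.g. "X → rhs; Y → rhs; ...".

  step 0 ⇒ step 1: CBB ⇒ BA·AB·AB
    B ↦ AB
    C ↦ BA
    A ↦ CB  (constrained at step 1)

A->CB, B->AB, C->BA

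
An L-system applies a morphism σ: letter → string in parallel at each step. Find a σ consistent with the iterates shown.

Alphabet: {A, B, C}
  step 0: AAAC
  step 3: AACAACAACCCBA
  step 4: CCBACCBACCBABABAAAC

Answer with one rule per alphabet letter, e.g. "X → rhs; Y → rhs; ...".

A->C, B->AA, C->BA

  step 3 ⇒ step 4: AACAACAACCCBA ⇒ C·C·BA·C·C·BA·C·C·BA·BA·BA·AA·C
    A ↦ C
    B ↦ AA
    C ↦ BA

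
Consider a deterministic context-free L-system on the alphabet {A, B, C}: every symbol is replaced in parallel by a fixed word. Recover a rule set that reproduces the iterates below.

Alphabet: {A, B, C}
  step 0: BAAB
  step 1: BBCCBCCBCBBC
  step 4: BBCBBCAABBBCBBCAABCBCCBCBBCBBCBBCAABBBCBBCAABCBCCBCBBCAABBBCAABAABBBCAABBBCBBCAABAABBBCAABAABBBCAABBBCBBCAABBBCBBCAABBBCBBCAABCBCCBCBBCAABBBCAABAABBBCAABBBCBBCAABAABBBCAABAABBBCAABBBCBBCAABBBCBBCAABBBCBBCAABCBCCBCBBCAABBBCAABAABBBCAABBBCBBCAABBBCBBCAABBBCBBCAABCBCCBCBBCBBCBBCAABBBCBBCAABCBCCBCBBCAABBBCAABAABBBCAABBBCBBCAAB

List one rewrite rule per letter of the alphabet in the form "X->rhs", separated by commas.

A->CBC, B->BBC, C->AAB

  step 0 ⇒ step 1: BAAB ⇒ BBC·CBC·CBC·BBC
    A ↦ CBC
    B ↦ BBC
    C ↦ AAB  (constrained at step 1)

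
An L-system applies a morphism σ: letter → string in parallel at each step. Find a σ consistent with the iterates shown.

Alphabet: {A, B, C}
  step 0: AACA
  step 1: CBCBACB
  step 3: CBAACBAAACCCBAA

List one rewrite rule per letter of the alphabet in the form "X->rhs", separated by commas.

A->CB, B->CC, C->A

  step 0 ⇒ step 1: AACA ⇒ CB·CB·A·CB
    A ↦ CB
    C ↦ A
    B ↦ CC  (constrained at step 1)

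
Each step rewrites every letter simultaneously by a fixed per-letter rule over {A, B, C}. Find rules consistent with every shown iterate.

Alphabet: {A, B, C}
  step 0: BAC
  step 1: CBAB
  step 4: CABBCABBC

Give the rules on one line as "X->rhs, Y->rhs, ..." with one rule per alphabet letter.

  step 0 ⇒ step 1: BAC ⇒ C·B·AB
    A ↦ B
    B ↦ C
    C ↦ AB

A->B, B->C, C->AB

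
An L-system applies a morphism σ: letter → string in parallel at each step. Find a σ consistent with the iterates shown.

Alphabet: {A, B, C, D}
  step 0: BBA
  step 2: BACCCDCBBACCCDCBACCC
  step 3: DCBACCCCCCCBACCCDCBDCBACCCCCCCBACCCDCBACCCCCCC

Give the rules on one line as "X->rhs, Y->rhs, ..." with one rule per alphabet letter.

A->AC, B->DCB, C->CC, D->BAC

  step 2 ⇒ step 3: BACCCDCBBACCCDCBACCC ⇒ DCB·AC·CC·CC·CC·BAC·CC·DCB·DCB·AC·CC·CC·CC·BAC·CC·DCB·AC·CC·CC·CC
    A ↦ AC
    B ↦ DCB
    C ↦ CC
    D ↦ BAC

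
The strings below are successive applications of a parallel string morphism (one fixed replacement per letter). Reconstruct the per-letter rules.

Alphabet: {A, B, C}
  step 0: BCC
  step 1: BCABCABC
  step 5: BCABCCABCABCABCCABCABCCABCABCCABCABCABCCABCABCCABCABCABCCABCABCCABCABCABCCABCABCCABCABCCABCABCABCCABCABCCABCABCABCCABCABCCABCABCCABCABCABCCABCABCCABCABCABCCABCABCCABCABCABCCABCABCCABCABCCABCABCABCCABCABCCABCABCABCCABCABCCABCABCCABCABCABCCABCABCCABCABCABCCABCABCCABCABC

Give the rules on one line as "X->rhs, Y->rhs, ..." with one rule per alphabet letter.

  step 0 ⇒ step 1: BCC ⇒ BC·ABC·ABC
    B ↦ BC
    C ↦ ABC
    A ↦ CA  (constrained at step 1)

A->CA, B->BC, C->ABC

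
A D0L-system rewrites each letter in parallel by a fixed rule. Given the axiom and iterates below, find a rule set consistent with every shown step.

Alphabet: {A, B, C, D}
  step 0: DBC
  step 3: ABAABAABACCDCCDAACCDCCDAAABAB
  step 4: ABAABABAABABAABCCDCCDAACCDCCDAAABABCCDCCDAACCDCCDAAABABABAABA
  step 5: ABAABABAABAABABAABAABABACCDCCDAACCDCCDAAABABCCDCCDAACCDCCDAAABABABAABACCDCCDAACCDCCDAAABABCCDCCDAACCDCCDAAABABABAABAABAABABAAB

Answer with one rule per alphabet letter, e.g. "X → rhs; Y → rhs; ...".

  step 4 ⇒ step 5: ABAABABAABABAABCCDCCDAACCDCCDAAABABCCDCCDAACCDCCDAAABABABAABA ⇒ AB·A·AB·AB·A·AB·A·AB·AB·A·AB·A·AB·AB·A·CCD·CCD·AA·CCD·CCD·AA·AB·AB·CCD·CCD·AA·CCD·CCD·AA·AB·AB·AB·A·AB·A·CCD·CCD·AA·CCD·CCD·AA·AB·AB·CCD·CCD·AA·CCD·CCD·AA·AB·AB·AB·A·AB·A·AB·A·AB·AB·A·AB
    A ↦ AB
    B ↦ A
    C ↦ CCD
    D ↦ AA

A->AB, B->A, C->CCD, D->AA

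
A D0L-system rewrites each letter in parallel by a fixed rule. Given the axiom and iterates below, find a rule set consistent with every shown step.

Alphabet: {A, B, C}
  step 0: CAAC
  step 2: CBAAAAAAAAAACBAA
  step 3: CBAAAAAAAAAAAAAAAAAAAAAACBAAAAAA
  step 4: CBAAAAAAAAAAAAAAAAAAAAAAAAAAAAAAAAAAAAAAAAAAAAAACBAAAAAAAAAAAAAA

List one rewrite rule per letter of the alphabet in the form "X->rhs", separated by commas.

  step 3 ⇒ step 4: CBAAAAAAAAAAAAAAAAAAAAAACBAAAAAA ⇒ CB·AA·AA·AA·AA·AA·AA·AA·AA·AA·AA·AA·AA·AA·AA·AA·AA·AA·AA·AA·AA·AA·AA·AA·CB·AA·AA·AA·AA·AA·AA·AA
    A ↦ AA
    B ↦ AA
    C ↦ CB

A->AA, B->AA, C->CB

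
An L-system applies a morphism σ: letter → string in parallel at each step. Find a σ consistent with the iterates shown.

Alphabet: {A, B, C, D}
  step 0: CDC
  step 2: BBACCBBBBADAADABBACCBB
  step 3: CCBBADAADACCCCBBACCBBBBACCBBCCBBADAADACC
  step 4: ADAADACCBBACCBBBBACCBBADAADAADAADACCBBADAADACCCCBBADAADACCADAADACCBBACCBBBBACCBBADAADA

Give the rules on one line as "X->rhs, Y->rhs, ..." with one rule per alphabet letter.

A->BB, B->C, C->ADA, D->ACC

  step 3 ⇒ step 4: CCBBADAADACCCCBBACCBBBBACCBBCCBBADAADACC ⇒ ADA·ADA·C·C·BB·ACC·BB·BB·ACC·BB·ADA·ADA·ADA·ADA·C·C·BB·ADA·ADA·C·C·C·C·BB·ADA·ADA·C·C·ADA·ADA·C·C·BB·ACC·BB·BB·ACC·BB·ADA·ADA
    A ↦ BB
    B ↦ C
    C ↦ ADA
    D ↦ ACC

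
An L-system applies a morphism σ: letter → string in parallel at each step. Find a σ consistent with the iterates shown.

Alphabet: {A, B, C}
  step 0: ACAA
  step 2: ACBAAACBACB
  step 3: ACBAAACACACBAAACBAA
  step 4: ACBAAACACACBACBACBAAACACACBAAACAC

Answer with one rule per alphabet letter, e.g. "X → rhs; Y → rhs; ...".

A->AC, B->AA, C->B

  step 3 ⇒ step 4: ACBAAACACACBAAACBAA ⇒ AC·B·AA·AC·AC·AC·B·AC·B·AC·B·AA·AC·AC·AC·B·AA·AC·AC
    A ↦ AC
    B ↦ AA
    C ↦ B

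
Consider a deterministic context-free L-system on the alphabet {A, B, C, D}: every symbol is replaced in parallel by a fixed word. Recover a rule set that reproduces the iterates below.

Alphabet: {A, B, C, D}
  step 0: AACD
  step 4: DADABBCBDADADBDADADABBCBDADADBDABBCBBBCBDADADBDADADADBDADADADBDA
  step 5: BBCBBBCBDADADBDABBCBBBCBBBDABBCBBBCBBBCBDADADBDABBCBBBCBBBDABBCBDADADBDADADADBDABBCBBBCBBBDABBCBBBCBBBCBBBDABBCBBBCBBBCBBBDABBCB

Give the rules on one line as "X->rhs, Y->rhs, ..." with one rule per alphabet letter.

A->CB, B->DA, C->DB, D->BB

  step 4 ⇒ step 5: DADABBCBDADADBDADADABBCBDADADBDABBCBBBCBDADADBDADADADBDADADADBDA ⇒ BB·CB·BB·CB·DA·DA·DB·DA·BB·CB·BB·CB·BB·DA·BB·CB·BB·CB·BB·CB·DA·DA·DB·DA·BB·CB·BB·CB·BB·DA·BB·CB·DA·DA·DB·DA·DA·DA·DB·DA·BB·CB·BB·CB·BB·DA·BB·CB·BB·CB·BB·CB·BB·DA·BB·CB·BB·CB·BB·CB·BB·DA·BB·CB
    A ↦ CB
    B ↦ DA
    C ↦ DB
    D ↦ BB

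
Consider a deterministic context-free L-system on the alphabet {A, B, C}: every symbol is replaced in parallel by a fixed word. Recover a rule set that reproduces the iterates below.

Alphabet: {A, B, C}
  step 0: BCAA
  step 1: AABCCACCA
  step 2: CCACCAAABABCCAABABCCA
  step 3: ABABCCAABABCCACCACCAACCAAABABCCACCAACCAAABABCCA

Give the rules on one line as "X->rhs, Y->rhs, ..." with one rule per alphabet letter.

  step 2 ⇒ step 3: CCACCAAABABCCAABABCCA ⇒ AB·AB·CCA·AB·AB·CCA·CCA·CCA·A·CCA·A·AB·AB·CCA·CCA·A·CCA·A·AB·AB·CCA
    A ↦ CCA
    B ↦ A
    C ↦ AB

A->CCA, B->A, C->AB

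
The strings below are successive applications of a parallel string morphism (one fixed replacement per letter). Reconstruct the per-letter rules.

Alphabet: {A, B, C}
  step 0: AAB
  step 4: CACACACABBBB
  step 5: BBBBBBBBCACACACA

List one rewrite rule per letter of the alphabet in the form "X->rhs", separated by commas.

  step 4 ⇒ step 5: CACACACABBBB ⇒ B·B·B·B·B·B·B·B·CA·CA·CA·CA
    A ↦ B
    B ↦ CA
    C ↦ B

A->B, B->CA, C->B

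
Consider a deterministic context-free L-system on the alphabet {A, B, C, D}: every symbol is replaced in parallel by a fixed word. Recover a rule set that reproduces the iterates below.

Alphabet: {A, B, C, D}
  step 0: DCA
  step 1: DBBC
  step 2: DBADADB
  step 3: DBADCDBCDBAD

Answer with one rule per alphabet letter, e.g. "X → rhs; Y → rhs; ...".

  step 2 ⇒ step 3: DBADADB ⇒ DB·AD·C·DB·C·DB·AD
    A ↦ C
    B ↦ AD
    D ↦ DB
  step 0 ⇒ step 1: DCA ⇒ DB·B·C
    C ↦ B

A->C, B->AD, C->B, D->DB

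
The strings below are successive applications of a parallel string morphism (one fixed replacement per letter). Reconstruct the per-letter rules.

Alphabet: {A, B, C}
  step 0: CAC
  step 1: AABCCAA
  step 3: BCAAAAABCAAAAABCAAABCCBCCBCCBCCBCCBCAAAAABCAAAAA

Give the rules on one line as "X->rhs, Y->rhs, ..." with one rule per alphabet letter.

  step 0 ⇒ step 1: CAC ⇒ AA·BCC·AA
    A ↦ BCC
    C ↦ AA
    B ↦ BCA  (constrained at step 1)

A->BCC, B->BCA, C->AA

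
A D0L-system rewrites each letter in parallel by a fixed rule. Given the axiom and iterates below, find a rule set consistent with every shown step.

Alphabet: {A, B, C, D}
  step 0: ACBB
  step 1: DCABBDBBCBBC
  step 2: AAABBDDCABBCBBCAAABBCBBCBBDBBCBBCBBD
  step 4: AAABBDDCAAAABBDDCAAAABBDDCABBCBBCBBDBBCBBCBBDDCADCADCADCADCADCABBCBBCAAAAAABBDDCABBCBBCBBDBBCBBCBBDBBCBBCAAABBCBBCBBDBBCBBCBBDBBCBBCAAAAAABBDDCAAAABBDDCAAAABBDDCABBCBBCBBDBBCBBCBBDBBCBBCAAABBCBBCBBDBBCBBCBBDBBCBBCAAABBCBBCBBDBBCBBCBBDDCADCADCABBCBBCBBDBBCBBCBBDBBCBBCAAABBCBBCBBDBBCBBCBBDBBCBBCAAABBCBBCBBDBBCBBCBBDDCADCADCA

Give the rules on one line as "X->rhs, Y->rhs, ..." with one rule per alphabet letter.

  step 1 ⇒ step 2: DCABBDBBCBBC ⇒ AAA·BBD·DCA·BBC·BBC·AAA·BBC·BBC·BBD·BBC·BBC·BBD
    A ↦ DCA
    B ↦ BBC
    C ↦ BBD
    D ↦ AAA

A->DCA, B->BBC, C->BBD, D->AAA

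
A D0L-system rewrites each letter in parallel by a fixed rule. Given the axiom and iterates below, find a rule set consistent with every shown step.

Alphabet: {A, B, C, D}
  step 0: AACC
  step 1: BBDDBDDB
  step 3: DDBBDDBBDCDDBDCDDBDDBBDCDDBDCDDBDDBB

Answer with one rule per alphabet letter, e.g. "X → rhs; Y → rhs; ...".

  step 0 ⇒ step 1: AACC ⇒ B·B·DDB·DDB
    A ↦ B
    C ↦ DDB
    B ↦ CA  (constrained at step 1)
    D ↦ DC  (constrained at step 1)

A->B, B->CA, C->DDB, D->DC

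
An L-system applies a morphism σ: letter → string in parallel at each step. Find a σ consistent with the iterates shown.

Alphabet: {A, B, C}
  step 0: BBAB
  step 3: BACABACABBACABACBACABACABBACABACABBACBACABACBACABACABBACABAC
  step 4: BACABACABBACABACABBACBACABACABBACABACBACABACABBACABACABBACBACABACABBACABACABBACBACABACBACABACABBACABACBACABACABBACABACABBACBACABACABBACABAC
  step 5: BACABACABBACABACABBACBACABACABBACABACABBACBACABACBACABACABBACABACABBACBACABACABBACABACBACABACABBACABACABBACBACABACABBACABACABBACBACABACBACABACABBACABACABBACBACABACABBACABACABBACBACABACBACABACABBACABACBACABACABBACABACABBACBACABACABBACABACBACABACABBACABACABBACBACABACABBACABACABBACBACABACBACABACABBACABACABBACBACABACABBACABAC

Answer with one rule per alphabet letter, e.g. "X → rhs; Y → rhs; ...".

A->AB, B->BAC, C->AC

  step 4 ⇒ step 5: BACABACABBACABACABBACBACABACABBACABACBACABACABBACABACABBACBACABACABBACABACABBACBACABACBACABACABBACABACBACABACABBACABACABBACBACABACABBACABAC ⇒ BAC·AB·AC·AB·BAC·AB·AC·AB·BAC·BAC·AB·AC·AB·BAC·AB·AC·AB·BAC·BAC·AB·AC·BAC·AB·AC·AB·BAC·AB·AC·AB·BAC·BAC·AB·AC·AB·BAC·AB·AC·BAC·AB·AC·AB·BAC·AB·AC·AB·BAC·BAC·AB·AC·AB·BAC·AB·AC·AB·BAC·BAC·AB·AC·BAC·AB·AC·AB·BAC·AB·AC·AB·BAC·BAC·AB·AC·AB·BAC·AB·AC·AB·BAC·BAC·AB·AC·BAC·AB·AC·AB·BAC·AB·AC·BAC·AB·AC·AB·BAC·AB·AC·AB·BAC·BAC·AB·AC·AB·BAC·AB·AC·BAC·AB·AC·AB·BAC·AB·AC·AB·BAC·BAC·AB·AC·AB·BAC·AB·AC·AB·BAC·BAC·AB·AC·BAC·AB·AC·AB·BAC·AB·AC·AB·BAC·BAC·AB·AC·AB·BAC·AB·AC
    A ↦ AB
    B ↦ BAC
    C ↦ AC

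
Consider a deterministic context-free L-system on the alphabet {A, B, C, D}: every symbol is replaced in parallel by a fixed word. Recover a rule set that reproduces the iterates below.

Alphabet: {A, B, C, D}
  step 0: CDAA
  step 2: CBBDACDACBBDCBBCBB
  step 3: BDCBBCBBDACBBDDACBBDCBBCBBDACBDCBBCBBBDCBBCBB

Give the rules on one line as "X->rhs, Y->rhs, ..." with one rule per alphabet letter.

  step 2 ⇒ step 3: CBBDACDACBBDCBBCBB ⇒ BD·CBB·CBB·DAC·B·BD·DAC·B·BD·CBB·CBB·DAC·BD·CBB·CBB·BD·CBB·CBB
    A ↦ B
    B ↦ CBB
    C ↦ BD
    D ↦ DAC

A->B, B->CBB, C->BD, D->DAC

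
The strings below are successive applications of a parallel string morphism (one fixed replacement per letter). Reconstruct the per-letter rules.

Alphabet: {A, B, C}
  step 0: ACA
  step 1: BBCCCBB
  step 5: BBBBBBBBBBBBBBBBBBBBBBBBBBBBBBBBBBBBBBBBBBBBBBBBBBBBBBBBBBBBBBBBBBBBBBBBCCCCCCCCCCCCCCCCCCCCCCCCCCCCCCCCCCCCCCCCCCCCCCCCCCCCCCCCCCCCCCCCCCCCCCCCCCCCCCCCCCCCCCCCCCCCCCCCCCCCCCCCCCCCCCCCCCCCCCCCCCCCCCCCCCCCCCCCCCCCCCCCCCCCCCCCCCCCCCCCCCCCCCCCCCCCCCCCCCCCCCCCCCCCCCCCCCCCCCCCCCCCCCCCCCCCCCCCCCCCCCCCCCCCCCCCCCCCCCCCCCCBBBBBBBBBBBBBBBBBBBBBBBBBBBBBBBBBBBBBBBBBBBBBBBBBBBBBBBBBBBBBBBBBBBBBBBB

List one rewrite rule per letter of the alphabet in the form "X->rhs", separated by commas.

  step 0 ⇒ step 1: ACA ⇒ BB·CCC·BB
    A ↦ BB
    C ↦ CCC
    B ↦ AAA  (constrained at step 1)

A->BB, B->AAA, C->CCC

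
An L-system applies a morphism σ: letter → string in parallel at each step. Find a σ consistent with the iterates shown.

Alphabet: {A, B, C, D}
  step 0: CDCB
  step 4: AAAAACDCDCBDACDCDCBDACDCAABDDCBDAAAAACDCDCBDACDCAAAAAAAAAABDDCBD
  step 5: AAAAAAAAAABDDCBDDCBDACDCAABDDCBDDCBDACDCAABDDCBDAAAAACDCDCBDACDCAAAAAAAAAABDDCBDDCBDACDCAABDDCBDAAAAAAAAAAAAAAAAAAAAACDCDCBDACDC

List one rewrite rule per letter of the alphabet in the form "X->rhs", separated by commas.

A->AA, B->AC, C->BD, D->DC

  step 4 ⇒ step 5: AAAAACDCDCBDACDCDCBDACDCAABDDCBDAAAAACDCDCBDACDCAAAAAAAAAABDDCBD ⇒ AA·AA·AA·AA·AA·BD·DC·BD·DC·BD·AC·DC·AA·BD·DC·BD·DC·BD·AC·DC·AA·BD·DC·BD·AA·AA·AC·DC·DC·BD·AC·DC·AA·AA·AA·AA·AA·BD·DC·BD·DC·BD·AC·DC·AA·BD·DC·BD·AA·AA·AA·AA·AA·AA·AA·AA·AA·AA·AC·DC·DC·BD·AC·DC
    A ↦ AA
    B ↦ AC
    C ↦ BD
    D ↦ DC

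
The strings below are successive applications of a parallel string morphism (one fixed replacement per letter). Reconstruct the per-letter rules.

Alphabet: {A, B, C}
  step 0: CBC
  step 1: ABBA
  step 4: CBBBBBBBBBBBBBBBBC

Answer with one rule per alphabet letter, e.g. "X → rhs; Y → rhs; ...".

A->C, B->BB, C->A

  step 0 ⇒ step 1: CBC ⇒ A·BB·A
    B ↦ BB
    C ↦ A
    A ↦ C  (constrained at step 1)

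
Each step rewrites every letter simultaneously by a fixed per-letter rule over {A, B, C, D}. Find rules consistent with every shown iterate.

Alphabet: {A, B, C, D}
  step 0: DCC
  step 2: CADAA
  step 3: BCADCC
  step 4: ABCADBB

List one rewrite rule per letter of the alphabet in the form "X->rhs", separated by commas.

A->C, B->A, C->B, D->AD

  step 3 ⇒ step 4: BCADCC ⇒ A·B·C·AD·B·B
    A ↦ C
    B ↦ A
    C ↦ B
    D ↦ AD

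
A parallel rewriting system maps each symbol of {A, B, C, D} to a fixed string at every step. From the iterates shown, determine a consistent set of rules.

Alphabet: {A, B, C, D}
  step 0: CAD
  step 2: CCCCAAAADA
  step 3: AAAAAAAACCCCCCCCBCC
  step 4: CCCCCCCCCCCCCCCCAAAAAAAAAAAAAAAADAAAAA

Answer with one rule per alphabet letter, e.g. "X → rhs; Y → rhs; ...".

  step 3 ⇒ step 4: AAAAAAAACCCCCCCCBCC ⇒ CC·CC·CC·CC·CC·CC·CC·CC·AA·AA·AA·AA·AA·AA·AA·AA·DA·AA·AA
    A ↦ CC
    B ↦ DA
    C ↦ AA
  step 2 ⇒ step 3: CCCCAAAADA ⇒ AA·AA·AA·AA·CC·CC·CC·CC·B·CC
    D ↦ B

A->CC, B->DA, C->AA, D->B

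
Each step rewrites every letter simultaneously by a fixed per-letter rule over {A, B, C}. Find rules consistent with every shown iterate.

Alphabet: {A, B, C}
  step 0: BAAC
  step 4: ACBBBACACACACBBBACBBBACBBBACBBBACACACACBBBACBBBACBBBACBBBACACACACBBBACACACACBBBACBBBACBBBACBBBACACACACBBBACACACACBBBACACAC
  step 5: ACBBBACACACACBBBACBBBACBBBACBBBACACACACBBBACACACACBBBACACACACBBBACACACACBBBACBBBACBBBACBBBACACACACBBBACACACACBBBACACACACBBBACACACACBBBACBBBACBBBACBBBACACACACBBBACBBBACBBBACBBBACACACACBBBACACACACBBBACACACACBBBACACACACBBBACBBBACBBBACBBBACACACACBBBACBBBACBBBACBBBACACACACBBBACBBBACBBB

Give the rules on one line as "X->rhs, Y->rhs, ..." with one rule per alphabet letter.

A->ACB, B->AC, C->BB

  step 4 ⇒ step 5: ACBBBACACACACBBBACBBBACBBBACBBBACACACACBBBACBBBACBBBACBBBACACACACBBBACACACACBBBACBBBACBBBACBBBACACACACBBBACACACACBBBACACAC ⇒ ACB·BB·AC·AC·AC·ACB·BB·ACB·BB·ACB·BB·ACB·BB·AC·AC·AC·ACB·BB·AC·AC·AC·ACB·BB·AC·AC·AC·ACB·BB·AC·AC·AC·ACB·BB·ACB·BB·ACB·BB·ACB·BB·AC·AC·AC·ACB·BB·AC·AC·AC·ACB·BB·AC·AC·AC·ACB·BB·AC·AC·AC·ACB·BB·ACB·BB·ACB·BB·ACB·BB·AC·AC·AC·ACB·BB·ACB·BB·ACB·BB·ACB·BB·AC·AC·AC·ACB·BB·AC·AC·AC·ACB·BB·AC·AC·AC·ACB·BB·AC·AC·AC·ACB·BB·ACB·BB·ACB·BB·ACB·BB·AC·AC·AC·ACB·BB·ACB·BB·ACB·BB·ACB·BB·AC·AC·AC·ACB·BB·ACB·BB·ACB·BB
    A ↦ ACB
    B ↦ AC
    C ↦ BB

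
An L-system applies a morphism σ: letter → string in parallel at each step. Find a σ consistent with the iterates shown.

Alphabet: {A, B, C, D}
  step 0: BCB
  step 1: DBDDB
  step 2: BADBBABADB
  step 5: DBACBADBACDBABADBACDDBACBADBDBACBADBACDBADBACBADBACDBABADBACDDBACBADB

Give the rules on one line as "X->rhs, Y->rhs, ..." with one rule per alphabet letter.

A->AC, B->DB, C->D, D->BA

  step 1 ⇒ step 2: DBDDB ⇒ BA·DB·BA·BA·DB
    B ↦ DB
    D ↦ BA
    A ↦ AC  (constrained at step 2)
  step 0 ⇒ step 1: BCB ⇒ DB·D·DB
    C ↦ D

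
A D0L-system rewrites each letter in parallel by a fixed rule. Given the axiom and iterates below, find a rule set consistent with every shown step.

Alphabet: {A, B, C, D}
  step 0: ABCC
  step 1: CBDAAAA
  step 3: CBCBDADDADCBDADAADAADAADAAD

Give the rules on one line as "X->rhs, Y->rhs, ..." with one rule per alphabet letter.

A->CB, B->D, C->AA, D->DAD

  step 0 ⇒ step 1: ABCC ⇒ CB·D·AA·AA
    A ↦ CB
    B ↦ D
    C ↦ AA
    D ↦ DAD  (constrained at step 1)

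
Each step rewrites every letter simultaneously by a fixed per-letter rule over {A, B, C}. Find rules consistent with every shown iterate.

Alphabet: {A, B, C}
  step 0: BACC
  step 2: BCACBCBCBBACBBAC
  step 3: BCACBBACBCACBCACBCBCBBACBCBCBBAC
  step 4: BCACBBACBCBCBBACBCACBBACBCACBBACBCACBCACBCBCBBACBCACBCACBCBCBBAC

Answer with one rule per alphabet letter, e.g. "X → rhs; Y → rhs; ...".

  step 3 ⇒ step 4: BCACBBACBCACBCACBCBCBBACBCBCBBAC ⇒ BC·AC·BB·AC·BC·BC·BB·AC·BC·AC·BB·AC·BC·AC·BB·AC·BC·AC·BC·AC·BC·BC·BB·AC·BC·AC·BC·AC·BC·BC·BB·AC
    A ↦ BB
    B ↦ BC
    C ↦ AC

A->BB, B->BC, C->AC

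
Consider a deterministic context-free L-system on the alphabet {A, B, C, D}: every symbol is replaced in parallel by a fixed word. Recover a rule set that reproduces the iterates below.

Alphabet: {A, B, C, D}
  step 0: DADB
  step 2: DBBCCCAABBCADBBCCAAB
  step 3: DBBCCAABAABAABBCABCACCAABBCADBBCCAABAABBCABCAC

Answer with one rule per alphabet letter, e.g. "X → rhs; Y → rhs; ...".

  step 2 ⇒ step 3: DBBCCCAABBCADBBCCAAB ⇒ DBB·C·C·AAB·AAB·AAB·BCA·BCA·C·C·AAB·BCA·DBB·C·C·AAB·AAB·BCA·BCA·C
    A ↦ BCA
    B ↦ C
    C ↦ AAB
    D ↦ DBB

A->BCA, B->C, C->AAB, D->DBB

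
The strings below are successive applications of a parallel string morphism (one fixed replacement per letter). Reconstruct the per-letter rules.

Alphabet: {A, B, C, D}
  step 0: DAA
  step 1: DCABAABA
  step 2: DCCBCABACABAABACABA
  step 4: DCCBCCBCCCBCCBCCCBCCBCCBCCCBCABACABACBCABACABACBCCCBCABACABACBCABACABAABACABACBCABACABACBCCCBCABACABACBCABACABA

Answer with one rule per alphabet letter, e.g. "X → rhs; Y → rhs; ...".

  step 1 ⇒ step 2: DCABAABA ⇒ DC·CBC·ABA·C·ABA·ABA·C·ABA
    A ↦ ABA
    B ↦ C
    C ↦ CBC
    D ↦ DC

A->ABA, B->C, C->CBC, D->DC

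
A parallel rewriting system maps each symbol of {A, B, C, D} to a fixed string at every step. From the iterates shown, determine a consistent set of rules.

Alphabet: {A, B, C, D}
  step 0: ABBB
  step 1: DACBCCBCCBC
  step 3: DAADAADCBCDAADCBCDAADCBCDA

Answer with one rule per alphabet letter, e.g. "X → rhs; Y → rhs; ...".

  step 0 ⇒ step 1: ABBB ⇒ DA·CBC·CBC·CBC
    A ↦ DA
    B ↦ CBC
    C ↦ D  (constrained at step 1)
    D ↦ A  (constrained at step 1)

A->DA, B->CBC, C->D, D->A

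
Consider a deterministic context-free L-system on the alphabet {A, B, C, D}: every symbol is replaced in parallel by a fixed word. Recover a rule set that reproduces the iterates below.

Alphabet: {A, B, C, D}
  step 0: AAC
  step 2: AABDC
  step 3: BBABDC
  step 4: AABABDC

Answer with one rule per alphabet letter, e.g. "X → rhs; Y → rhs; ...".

  step 3 ⇒ step 4: BBABDC ⇒ A·A·B·A·B·DC
    A ↦ B
    B ↦ A
    C ↦ DC
    D ↦ B

A->B, B->A, C->DC, D->B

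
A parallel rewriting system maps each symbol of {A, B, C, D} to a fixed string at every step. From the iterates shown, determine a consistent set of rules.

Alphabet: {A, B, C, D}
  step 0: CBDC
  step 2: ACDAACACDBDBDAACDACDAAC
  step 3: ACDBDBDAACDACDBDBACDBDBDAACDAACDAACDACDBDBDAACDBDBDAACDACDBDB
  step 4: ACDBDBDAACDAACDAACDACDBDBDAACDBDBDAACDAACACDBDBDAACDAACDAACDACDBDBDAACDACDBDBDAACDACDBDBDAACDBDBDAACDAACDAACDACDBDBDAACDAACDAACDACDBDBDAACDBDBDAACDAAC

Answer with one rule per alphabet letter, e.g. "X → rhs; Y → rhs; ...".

  step 3 ⇒ step 4: ACDBDBDAACDACDBDBACDBDBDAACDAACDAACDACDBDBDAACDBDBDAACDACDBDB ⇒ ACD·BDB·DA·AC·DA·AC·DA·ACD·ACD·BDB·DA·ACD·BDB·DA·AC·DA·AC·ACD·BDB·DA·AC·DA·AC·DA·ACD·ACD·BDB·DA·ACD·ACD·BDB·DA·ACD·ACD·BDB·DA·ACD·BDB·DA·AC·DA·AC·DA·ACD·ACD·BDB·DA·AC·DA·AC·DA·ACD·ACD·BDB·DA·ACD·BDB·DA·AC·DA·AC
    A ↦ ACD
    B ↦ AC
    C ↦ BDB
    D ↦ DA

A->ACD, B->AC, C->BDB, D->DA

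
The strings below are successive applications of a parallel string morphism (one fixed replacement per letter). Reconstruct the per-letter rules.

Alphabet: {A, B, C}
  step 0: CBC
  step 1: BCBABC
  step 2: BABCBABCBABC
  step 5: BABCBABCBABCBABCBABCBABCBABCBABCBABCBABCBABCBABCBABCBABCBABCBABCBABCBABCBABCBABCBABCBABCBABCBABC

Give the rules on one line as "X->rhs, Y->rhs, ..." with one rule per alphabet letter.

  step 1 ⇒ step 2: BCBABC ⇒ BA·BC·BA·BC·BA·BC
    A ↦ BC
    B ↦ BA
    C ↦ BC

A->BC, B->BA, C->BC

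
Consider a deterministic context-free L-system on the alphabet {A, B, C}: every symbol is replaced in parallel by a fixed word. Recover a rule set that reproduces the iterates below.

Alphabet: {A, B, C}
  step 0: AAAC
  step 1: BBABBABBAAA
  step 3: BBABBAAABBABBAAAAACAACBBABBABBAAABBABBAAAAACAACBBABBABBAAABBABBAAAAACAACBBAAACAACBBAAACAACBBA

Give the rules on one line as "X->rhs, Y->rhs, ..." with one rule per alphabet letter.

A->BBA, B->AAC, C->AA

  step 0 ⇒ step 1: AAAC ⇒ BBA·BBA·BBA·AA
    A ↦ BBA
    C ↦ AA
    B ↦ AAC  (constrained at step 1)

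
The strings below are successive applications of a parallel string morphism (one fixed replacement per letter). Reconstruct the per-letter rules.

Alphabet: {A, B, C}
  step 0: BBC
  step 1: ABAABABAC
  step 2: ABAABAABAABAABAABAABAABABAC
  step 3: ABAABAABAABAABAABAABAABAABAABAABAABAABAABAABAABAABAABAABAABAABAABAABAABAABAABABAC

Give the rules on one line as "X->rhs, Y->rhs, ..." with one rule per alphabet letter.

A->ABA, B->ABA, C->BAC

  step 2 ⇒ step 3: ABAABAABAABAABAABAABAABABAC ⇒ ABA·ABA·ABA·ABA·ABA·ABA·ABA·ABA·ABA·ABA·ABA·ABA·ABA·ABA·ABA·ABA·ABA·ABA·ABA·ABA·ABA·ABA·ABA·ABA·ABA·ABA·BAC
    A ↦ ABA
    B ↦ ABA
    C ↦ BAC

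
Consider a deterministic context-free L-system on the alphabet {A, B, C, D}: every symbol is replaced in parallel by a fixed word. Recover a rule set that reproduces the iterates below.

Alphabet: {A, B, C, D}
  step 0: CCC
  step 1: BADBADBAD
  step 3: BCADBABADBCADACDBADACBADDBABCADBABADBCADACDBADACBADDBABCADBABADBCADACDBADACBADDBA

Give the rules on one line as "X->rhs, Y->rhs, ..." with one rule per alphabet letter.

  step 0 ⇒ step 1: CCC ⇒ BAD·BAD·BAD
    C ↦ BAD
    A ↦ DBA  (constrained at step 1)
    B ↦ DAC  (constrained at step 1)
    D ↦ BCA  (constrained at step 1)

A->DBA, B->DAC, C->BAD, D->BCA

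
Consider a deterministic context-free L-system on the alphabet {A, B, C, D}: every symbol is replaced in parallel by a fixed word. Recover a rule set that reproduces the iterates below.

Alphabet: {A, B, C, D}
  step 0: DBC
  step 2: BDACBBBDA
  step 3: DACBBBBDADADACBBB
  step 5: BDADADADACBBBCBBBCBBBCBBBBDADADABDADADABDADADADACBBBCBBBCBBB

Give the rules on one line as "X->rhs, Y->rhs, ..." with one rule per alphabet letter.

A->BB, B->DA, C->B, D->CB

  step 2 ⇒ step 3: BDACBBBDA ⇒ DA·CB·BB·B·DA·DA·DA·CB·BB
    A ↦ BB
    B ↦ DA
    C ↦ B
    D ↦ CB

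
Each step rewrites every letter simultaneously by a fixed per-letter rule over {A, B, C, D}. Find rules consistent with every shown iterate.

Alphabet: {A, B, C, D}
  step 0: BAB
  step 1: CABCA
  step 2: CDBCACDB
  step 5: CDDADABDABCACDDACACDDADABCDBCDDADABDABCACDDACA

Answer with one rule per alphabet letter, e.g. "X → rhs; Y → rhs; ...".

A->B, B->CA, C->CD, D->DA

  step 1 ⇒ step 2: CABCA ⇒ CD·B·CA·CD·B
    A ↦ B
    B ↦ CA
    C ↦ CD
    D ↦ DA  (constrained at step 2)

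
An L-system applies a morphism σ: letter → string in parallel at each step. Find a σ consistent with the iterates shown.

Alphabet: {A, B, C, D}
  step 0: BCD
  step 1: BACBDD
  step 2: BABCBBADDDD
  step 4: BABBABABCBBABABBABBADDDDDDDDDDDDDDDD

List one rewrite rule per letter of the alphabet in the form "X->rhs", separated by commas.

A->B, B->BA, C->CB, D->DD

  step 1 ⇒ step 2: BACBDD ⇒ BA·B·CB·BA·DD·DD
    A ↦ B
    B ↦ BA
    C ↦ CB
    D ↦ DD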